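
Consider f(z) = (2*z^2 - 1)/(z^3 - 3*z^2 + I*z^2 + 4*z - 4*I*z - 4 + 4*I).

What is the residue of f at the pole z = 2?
7/4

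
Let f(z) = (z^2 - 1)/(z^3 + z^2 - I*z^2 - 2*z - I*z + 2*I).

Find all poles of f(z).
The singularities of f are the zeros of the denominator. Factoring,
  z^3 + z^2 - I*z^2 - 2*z - I*z + 2*I = (z - I)*(z - 1)*(z + 2)
so the candidates are z = I, z = 1, z = -2.

Check the numerator P(z) = z^2 - 1 at each one:
  P(I) = -2 ≠ 0, so z = I is a (simple) pole.
  P(1) = 0, so the factor (z - 1) cancels and z = 1 is only a removable singularity, not a pole.
  P(-2) = 3 ≠ 0, so z = -2 is a (simple) pole.

Poles of f: {-2, I}

Final answer: {-2, I}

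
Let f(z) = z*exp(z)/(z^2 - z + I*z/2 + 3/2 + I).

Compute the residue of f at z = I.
Write f(z) = P(z)/Q(z) with P(z) = z*exp(z) and Q(z) = z^2 - z + I*z/2 + 3/2 + I.
The denominator factors as Q(z) = (z - 1 + 3*I/2)*(z - I), so z = I is a simple zero of Q and P is analytic there; z = I is therefore a simple pole and
  Res(f, z₀) = P(z₀)/Q'(z₀).

Q'(z) = 2*z - 1 + I/2, so Q'(I) = -1 + 5*I/2.
P(I) = I*exp(I).

Res(f, I) = (I*exp(I))/(-1 + 5*I/2) = (10/29 - 4*I/29)*exp(I)

Final answer: (10/29 - 4*I/29)*exp(I)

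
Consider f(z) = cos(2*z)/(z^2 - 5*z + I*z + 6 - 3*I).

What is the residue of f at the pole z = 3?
(1/2 - I/2)*cos(6)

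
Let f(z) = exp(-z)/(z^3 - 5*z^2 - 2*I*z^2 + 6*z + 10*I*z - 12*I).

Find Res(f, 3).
Write f(z) = P(z)/Q(z) with P(z) = exp(-z) and Q(z) = z^3 - 5*z^2 - 2*I*z^2 + 6*z + 10*I*z - 12*I.
The denominator factors as Q(z) = (z - 2)*(z - 3)*(z - 2*I), so z = 3 is a simple zero of Q and P is analytic there; z = 3 is therefore a simple pole and
  Res(f, z₀) = P(z₀)/Q'(z₀).

Q'(z) = 3*z^2 - 10*z - 4*I*z + 6 + 10*I, so Q'(3) = 3 - 2*I.
P(3) = exp(-3).

Res(f, 3) = (exp(-3))/(3 - 2*I) = (3/13 + 2*I/13)*exp(-3)

Final answer: (3/13 + 2*I/13)*exp(-3)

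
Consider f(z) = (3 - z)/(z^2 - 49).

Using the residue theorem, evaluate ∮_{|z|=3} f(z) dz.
By the residue theorem, ∮_C f(z) dz = 2πi · (sum of the residues of f at the poles inside |z| = 3).

The denominator factors as (z - 7)*(z + 7), so the singularities of f are simple poles at z = 7, z = -7.
  |7|² = 49 > 9 = 3², so this pole is outside the contour.
  |-7|² = 49 > 9 = 3², so this pole is outside the contour.

No pole lies inside the contour, so f is analytic on and inside C and the integral is 0 (Cauchy's theorem).

Final answer: 0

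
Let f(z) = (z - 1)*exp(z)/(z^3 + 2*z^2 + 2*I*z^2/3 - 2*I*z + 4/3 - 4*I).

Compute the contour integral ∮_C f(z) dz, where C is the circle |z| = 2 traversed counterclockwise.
pi*(-3/53 + 21*I/106)*exp(1 + I) + 3*I*pi*exp(-1 - I)/2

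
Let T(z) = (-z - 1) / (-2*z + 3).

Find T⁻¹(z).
(3*z + 1)/(2*z - 1)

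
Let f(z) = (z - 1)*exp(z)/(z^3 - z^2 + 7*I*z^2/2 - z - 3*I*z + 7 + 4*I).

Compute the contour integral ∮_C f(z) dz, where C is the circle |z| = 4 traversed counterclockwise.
By the residue theorem, ∮_C f(z) dz = 2πi · (sum of the residues of f at the poles inside |z| = 4).

The denominator factors as (z - 1 - I)*(z + 1 + 3*I/2)*(z - 1 + 3*I), so the singularities of f are simple poles at z = 1 + I, z = -1 - 3*I/2, z = 1 - 3*I.
  |1 + I|² = 2 < 16 = 4², so this pole is inside the contour.
  |-1 - 3*I/2|² = 13/4 < 16 = 4², so this pole is inside the contour.
  |1 - 3*I|² = 10 < 16 = 4², so this pole is inside the contour.

With P(z) = (z - 1)*exp(z) and Q(z) = z^3 - z^2 + 7*I*z^2/2 - z - 3*I*z + 7 + 4*I, each pole is simple, so Res(f, z₀) = P(z₀)/Q'(z₀) with Q'(z) = 3*z^2 - 2*z + 7*I*z - 1 - 3*I.
  Res(f, 1 + I) = P(1 + I)/Q'(1 + I) = (I*exp(1 + I))/(-10 + 8*I) = (2/41 - 5*I/82)*exp(1 + I)
  Res(f, -1 - 3*I/2) = P(-1 - 3*I/2)/Q'(-1 - 3*I/2) = ((-2 - 3*I/2)*exp(-1 - 3*I/2))/(31/4 + 2*I) = (-296/1025 - 122*I/1025)*exp(-1 - 3*I/2)
  Res(f, 1 - 3*I) = P(1 - 3*I)/Q'(1 - 3*I) = (-3*I*exp(1 - 3*I))/(-6 - 8*I) = (6/25 + 9*I/50)*exp(1 - 3*I)

Sum of residues inside C: (6/25 + 9*I/50)*exp(1 - 3*I) + (2/41 - 5*I/82)*exp(1 + I) + (-296/1025 - 122*I/1025)*exp(-1 - 3*I/2)
∮_C f(z) dz = 2πi · ((6/25 + 9*I/50)*exp(1 - 3*I) + (2/41 - 5*I/82)*exp(1 + I) + (-296/1025 - 122*I/1025)*exp(-1 - 3*I/2)) = pi*(-9/25 + 12*I/25)*exp(1 - 3*I) + pi*(244/1025 - 592*I/1025)*exp(-1 - 3*I/2) + pi*(5/41 + 4*I/41)*exp(1 + I)

Final answer: pi*(-9/25 + 12*I/25)*exp(1 - 3*I) + pi*(244/1025 - 592*I/1025)*exp(-1 - 3*I/2) + pi*(5/41 + 4*I/41)*exp(1 + I)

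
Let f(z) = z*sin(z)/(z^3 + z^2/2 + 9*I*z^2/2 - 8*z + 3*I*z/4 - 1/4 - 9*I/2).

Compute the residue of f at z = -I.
Write f(z) = P(z)/Q(z) with P(z) = z*sin(z) and Q(z) = z^3 + z^2/2 + 9*I*z^2/2 - 8*z + 3*I*z/4 - 1/4 - 9*I/2.
The denominator factors as Q(z) = (z + I)*(z + 3/2 + 2*I)*(z - 1 + 3*I/2), so z = -I is a simple zero of Q and P is analytic there; z = -I is therefore a simple pole and
  Res(f, z₀) = P(z₀)/Q'(z₀).

Q'(z) = 3*z^2 + z + 9*I*z - 8 + 3*I/4, so Q'(-I) = -2 - I/4.
P(-I) = -sinh(1).

Res(f, -I) = (-sinh(1))/(-2 - I/4) = (32/65 - 4*I/65)*sinh(1)

Final answer: (32/65 - 4*I/65)*sinh(1)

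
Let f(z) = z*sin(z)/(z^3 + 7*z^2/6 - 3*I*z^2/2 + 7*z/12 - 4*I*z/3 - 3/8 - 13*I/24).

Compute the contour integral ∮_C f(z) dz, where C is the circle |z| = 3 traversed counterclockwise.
By the residue theorem, ∮_C f(z) dz = 2πi · (sum of the residues of f at the poles inside |z| = 3).

The denominator factors as (z + 2/3 + I/2)*(z - I/2)*(z + 1/2 - 3*I/2), so the singularities of f are simple poles at z = -2/3 - I/2, z = I/2, z = -1/2 + 3*I/2.
  |-2/3 - I/2|² = 25/36 < 9 = 3², so this pole is inside the contour.
  |I/2|² = 1/4 < 9 = 3², so this pole is inside the contour.
  |-1/2 + 3*I/2|² = 5/2 < 9 = 3², so this pole is inside the contour.

With P(z) = z*sin(z) and Q(z) = z^3 + 7*z^2/6 - 3*I*z^2/2 + 7*z/12 - 4*I*z/3 - 3/8 - 13*I/24, each pole is simple, so Res(f, z₀) = P(z₀)/Q'(z₀) with Q'(z) = 3*z^2 + 7*z/3 - 3*I*z + 7/12 - 4*I/3.
  Res(f, -2/3 - I/2) = P(-2/3 - I/2)/Q'(-2/3 - I/2) = ((2/3 + I/2)*sin(2/3 + I/2))/(-17/9 + 3*I/2) = (-33/377 - 126*I/377)*sin(2/3 + I/2)
  Res(f, I/2) = P(I/2)/Q'(I/2) = (-sinh(1/2)/2)/(4/3 - I/6) = (-24/65 - 3*I/65)*sinh(1/2)
  Res(f, -1/2 + 3*I/2) = P(-1/2 + 3*I/2)/Q'(-1/2 + 3*I/2) = ((1/2 - 3*I/2)*sin(1/2 - 3*I/2))/(-25/12 - 5*I/6) = (6/145 + 102*I/145)*sin(1/2 - 3*I/2)

Sum of residues inside C: (-33/377 - 126*I/377)*sin(2/3 + I/2) + (-24/65 - 3*I/65)*sinh(1/2) + (6/145 + 102*I/145)*sin(1/2 - 3*I/2)
∮_C f(z) dz = 2πi · ((-33/377 - 126*I/377)*sin(2/3 + I/2) + (-24/65 - 3*I/65)*sinh(1/2) + (6/145 + 102*I/145)*sin(1/2 - 3*I/2)) = pi*(6/65 - 48*I/65)*sinh(1/2) + pi*(252/377 - 66*I/377)*sin(2/3 + I/2) + pi*(-204/145 + 12*I/145)*sin(1/2 - 3*I/2)

Final answer: pi*(6/65 - 48*I/65)*sinh(1/2) + pi*(252/377 - 66*I/377)*sin(2/3 + I/2) + pi*(-204/145 + 12*I/145)*sin(1/2 - 3*I/2)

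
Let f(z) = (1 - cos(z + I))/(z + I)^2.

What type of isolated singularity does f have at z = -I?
removable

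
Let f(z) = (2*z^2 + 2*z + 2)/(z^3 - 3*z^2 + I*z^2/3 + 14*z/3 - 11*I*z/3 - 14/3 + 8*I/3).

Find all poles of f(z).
The singularities of f are the zeros of the denominator. Factoring,
  z^3 - 3*z^2 + I*z^2/3 + 14*z/3 - 11*I*z/3 - 14/3 + 8*I/3 = (z + 2*I)*(z - 1 - 2*I/3)*(z - 2 - I)
so the candidates are z = -2*I, z = 1 + 2*I/3, z = 2 + I.

Check the numerator P(z) = 2*z^2 + 2*z + 2 at each one:
  P(-2*I) = -6 - 4*I ≠ 0, so z = -2*I is a (simple) pole.
  P(1 + 2*I/3) = 46/9 + 4*I ≠ 0, so z = 1 + 2*I/3 is a (simple) pole.
  P(2 + I) = 12 + 10*I ≠ 0, so z = 2 + I is a (simple) pole.

Poles of f: {-2*I, 1 + 2*I/3, 2 + I}

Final answer: {-2*I, 1 + 2*I/3, 2 + I}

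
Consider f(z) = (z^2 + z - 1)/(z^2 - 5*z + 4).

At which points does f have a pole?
The singularities of f are the zeros of the denominator. Factoring,
  z^2 - 5*z + 4 = (z - 4)*(z - 1)
so the candidates are z = 4, z = 1.

Check the numerator P(z) = z^2 + z - 1 at each one:
  P(4) = 19 ≠ 0, so z = 4 is a (simple) pole.
  P(1) = 1 ≠ 0, so z = 1 is a (simple) pole.

Poles of f: {1, 4}

Final answer: {1, 4}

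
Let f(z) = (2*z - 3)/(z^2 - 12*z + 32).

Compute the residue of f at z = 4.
Write f(z) = P(z)/Q(z) with P(z) = 2*z - 3 and Q(z) = z^2 - 12*z + 32.
The denominator factors as Q(z) = (z - 8)*(z - 4), so z = 4 is a simple zero of Q and P is analytic there; z = 4 is therefore a simple pole and
  Res(f, z₀) = P(z₀)/Q'(z₀).

Q'(z) = 2*z - 12, so Q'(4) = -4.
P(4) = 5.

Res(f, 4) = (5)/(-4) = -5/4

Final answer: -5/4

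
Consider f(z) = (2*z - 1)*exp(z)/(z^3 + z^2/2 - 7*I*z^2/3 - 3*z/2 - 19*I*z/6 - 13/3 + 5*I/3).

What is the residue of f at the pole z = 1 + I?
Write f(z) = P(z)/Q(z) with P(z) = (2*z - 1)*exp(z) and Q(z) = z^3 + z^2/2 - 7*I*z^2/3 - 3*z/2 - 19*I*z/6 - 13/3 + 5*I/3.
The denominator factors as Q(z) = (z + 3/2 + 2*I/3)*(z - 1 - I)*(z - 2*I), so z = 1 + I is a simple zero of Q and P is analytic there; z = 1 + I is therefore a simple pole and
  Res(f, z₀) = P(z₀)/Q'(z₀).

Q'(z) = 3*z^2 + z - 14*I*z/3 - 3/2 - 19*I/6, so Q'(1 + I) = 25/6 - 5*I/6.
P(1 + I) = (1 + 2*I)*exp(1 + I).

Res(f, 1 + I) = ((1 + 2*I)*exp(1 + I))/(25/6 - 5*I/6) = (9/65 + 33*I/65)*exp(1 + I)

Final answer: (9/65 + 33*I/65)*exp(1 + I)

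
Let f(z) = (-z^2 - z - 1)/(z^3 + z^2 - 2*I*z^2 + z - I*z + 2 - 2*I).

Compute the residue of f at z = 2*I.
Write f(z) = P(z)/Q(z) with P(z) = -z^2 - z - 1 and Q(z) = z^3 + z^2 - 2*I*z^2 + z - I*z + 2 - 2*I.
The denominator factors as Q(z) = (z + I)*(z - 2*I)*(z + 1 - I), so z = 2*I is a simple zero of Q and P is analytic there; z = 2*I is therefore a simple pole and
  Res(f, z₀) = P(z₀)/Q'(z₀).

Q'(z) = 3*z^2 + 2*z - 4*I*z + 1 - I, so Q'(2*I) = -3 + 3*I.
P(2*I) = 3 - 2*I.

Res(f, 2*I) = (3 - 2*I)/(-3 + 3*I) = -5/6 - I/6

Final answer: -5/6 - I/6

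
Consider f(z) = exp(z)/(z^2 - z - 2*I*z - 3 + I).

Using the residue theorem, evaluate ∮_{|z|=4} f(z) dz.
By the residue theorem, ∮_C f(z) dz = 2πi · (sum of the residues of f at the poles inside |z| = 4).

The denominator factors as (z + 1 - I)*(z - 2 - I), so the singularities of f are simple poles at z = -1 + I, z = 2 + I.
  |-1 + I|² = 2 < 16 = 4², so this pole is inside the contour.
  |2 + I|² = 5 < 16 = 4², so this pole is inside the contour.

With P(z) = exp(z) and Q(z) = z^2 - z - 2*I*z - 3 + I, each pole is simple, so Res(f, z₀) = P(z₀)/Q'(z₀) with Q'(z) = 2*z - 1 - 2*I.
  Res(f, -1 + I) = P(-1 + I)/Q'(-1 + I) = (exp(-1 + I))/(-3) = -exp(-1 + I)/3
  Res(f, 2 + I) = P(2 + I)/Q'(2 + I) = (exp(2 + I))/(3) = exp(2 + I)/3

Sum of residues inside C: -exp(-1 + I)/3 + exp(2 + I)/3
∮_C f(z) dz = 2πi · (-exp(-1 + I)/3 + exp(2 + I)/3) = -2*I*pi*exp(-1 + I)/3 + 2*I*pi*exp(2 + I)/3

Final answer: -2*I*pi*exp(-1 + I)/3 + 2*I*pi*exp(2 + I)/3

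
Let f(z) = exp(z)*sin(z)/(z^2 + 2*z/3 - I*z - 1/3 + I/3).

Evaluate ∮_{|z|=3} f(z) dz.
By the residue theorem, ∮_C f(z) dz = 2πi · (sum of the residues of f at the poles inside |z| = 3).

The denominator factors as (z - 1/3)*(z + 1 - I), so the singularities of f are simple poles at z = 1/3, z = -1 + I.
  |1/3|² = 1/9 < 9 = 3², so this pole is inside the contour.
  |-1 + I|² = 2 < 9 = 3², so this pole is inside the contour.

With P(z) = exp(z)*sin(z) and Q(z) = z^2 + 2*z/3 - I*z - 1/3 + I/3, each pole is simple, so Res(f, z₀) = P(z₀)/Q'(z₀) with Q'(z) = 2*z + 2/3 - I.
  Res(f, 1/3) = P(1/3)/Q'(1/3) = (exp(1/3)*sin(1/3))/(4/3 - I) = (12/25 + 9*I/25)*exp(1/3)*sin(1/3)
  Res(f, -1 + I) = P(-1 + I)/Q'(-1 + I) = (-exp(-1 + I)*sin(1 - I))/(-4/3 + I) = (12/25 + 9*I/25)*exp(-1 + I)*sin(1 - I)

Sum of residues inside C: (12/25 + 9*I/25)*exp(1/3)*sin(1/3) + (12/25 + 9*I/25)*exp(-1 + I)*sin(1 - I)
∮_C f(z) dz = 2πi · ((12/25 + 9*I/25)*exp(1/3)*sin(1/3) + (12/25 + 9*I/25)*exp(-1 + I)*sin(1 - I)) = pi*(-18/25 + 24*I/25)*exp(-1 + I)*sin(1 - I) + pi*(-18/25 + 24*I/25)*exp(1/3)*sin(1/3)

Final answer: pi*(-18/25 + 24*I/25)*exp(-1 + I)*sin(1 - I) + pi*(-18/25 + 24*I/25)*exp(1/3)*sin(1/3)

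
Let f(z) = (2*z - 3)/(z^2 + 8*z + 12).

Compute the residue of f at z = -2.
Write f(z) = P(z)/Q(z) with P(z) = 2*z - 3 and Q(z) = z^2 + 8*z + 12.
The denominator factors as Q(z) = (z + 2)*(z + 6), so z = -2 is a simple zero of Q and P is analytic there; z = -2 is therefore a simple pole and
  Res(f, z₀) = P(z₀)/Q'(z₀).

Q'(z) = 2*z + 8, so Q'(-2) = 4.
P(-2) = -7.

Res(f, -2) = (-7)/(4) = -7/4

Final answer: -7/4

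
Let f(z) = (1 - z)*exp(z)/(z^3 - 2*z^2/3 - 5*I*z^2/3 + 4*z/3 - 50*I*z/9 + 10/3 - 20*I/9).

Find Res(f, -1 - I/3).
Write f(z) = P(z)/Q(z) with P(z) = (1 - z)*exp(z) and Q(z) = z^3 - 2*z^2/3 - 5*I*z^2/3 + 4*z/3 - 50*I*z/9 + 10/3 - 20*I/9.
The denominator factors as Q(z) = (z + 1 + I/3)*(z - 2 - 3*I)*(z + 1/3 + I), so z = -1 - I/3 is a simple zero of Q and P is analytic there; z = -1 - I/3 is therefore a simple pole and
  Res(f, z₀) = P(z₀)/Q'(z₀).

Q'(z) = 3*z^2 - 4*z/3 - 10*I*z/3 + 4/3 - 50*I/9, so Q'(-1 - I/3) = 38/9 + 2*I/9.
P(-1 - I/3) = (2 + I/3)*exp(-1 - I/3).

Res(f, -1 - I/3) = ((2 + I/3)*exp(-1 - I/3))/(38/9 + 2*I/9) = (345/724 + 39*I/724)*exp(-1 - I/3)

Final answer: (345/724 + 39*I/724)*exp(-1 - I/3)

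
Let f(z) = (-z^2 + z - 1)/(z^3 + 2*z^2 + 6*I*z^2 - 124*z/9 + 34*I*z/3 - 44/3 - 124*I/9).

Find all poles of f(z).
{-3 - I, 1/3 - 3*I, 2/3 - 2*I}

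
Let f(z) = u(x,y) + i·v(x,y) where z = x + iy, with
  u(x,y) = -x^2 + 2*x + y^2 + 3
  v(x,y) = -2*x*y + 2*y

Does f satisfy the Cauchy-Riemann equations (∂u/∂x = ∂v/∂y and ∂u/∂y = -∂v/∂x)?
∂u/∂x = 2 - 2*x
∂v/∂y = 2 - 2*x
∂u/∂y = 2*y
∂v/∂x = -2*y
∂u/∂x = ∂v/∂y and ∂u/∂y = -∂v/∂x hold identically; f is analytic.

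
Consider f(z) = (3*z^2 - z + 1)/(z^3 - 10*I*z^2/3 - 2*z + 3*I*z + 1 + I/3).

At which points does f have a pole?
The singularities of f are the zeros of the denominator. Factoring,
  z^3 - 10*I*z^2/3 - 2*z + 3*I*z + 1 + I/3 = (z - 1)*(z + 1 - 3*I)*(z - I/3)
so the candidates are z = 1, z = -1 + 3*I, z = I/3.

Check the numerator P(z) = 3*z^2 - z + 1 at each one:
  P(1) = 3 ≠ 0, so z = 1 is a (simple) pole.
  P(-1 + 3*I) = -22 - 21*I ≠ 0, so z = -1 + 3*I is a (simple) pole.
  P(I/3) = 2/3 - I/3 ≠ 0, so z = I/3 is a (simple) pole.

Poles of f: {-1 + 3*I, I/3, 1}

Final answer: {-1 + 3*I, I/3, 1}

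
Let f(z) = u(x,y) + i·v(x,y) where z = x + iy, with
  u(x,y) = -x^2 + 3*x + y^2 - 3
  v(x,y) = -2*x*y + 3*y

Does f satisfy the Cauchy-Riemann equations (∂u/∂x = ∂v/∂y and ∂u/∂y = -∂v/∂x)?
∂u/∂x = 3 - 2*x
∂v/∂y = 3 - 2*x
∂u/∂y = 2*y
∂v/∂x = -2*y
∂u/∂x = ∂v/∂y and ∂u/∂y = -∂v/∂x hold identically; f is analytic.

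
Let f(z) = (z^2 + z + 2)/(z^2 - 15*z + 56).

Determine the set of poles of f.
The singularities of f are the zeros of the denominator. Factoring,
  z^2 - 15*z + 56 = (z - 7)*(z - 8)
so the candidates are z = 7, z = 8.

Check the numerator P(z) = z^2 + z + 2 at each one:
  P(7) = 58 ≠ 0, so z = 7 is a (simple) pole.
  P(8) = 74 ≠ 0, so z = 8 is a (simple) pole.

Poles of f: {7, 8}

Final answer: {7, 8}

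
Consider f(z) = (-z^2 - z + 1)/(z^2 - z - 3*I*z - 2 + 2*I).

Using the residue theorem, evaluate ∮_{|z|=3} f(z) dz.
By the residue theorem, ∮_C f(z) dz = 2πi · (sum of the residues of f at the poles inside |z| = 3).

The denominator factors as (z - 1 - I)*(z - 2*I), so the singularities of f are simple poles at z = 1 + I, z = 2*I.
  |1 + I|² = 2 < 9 = 3², so this pole is inside the contour.
  |2*I|² = 4 < 9 = 3², so this pole is inside the contour.

With P(z) = -z^2 - z + 1 and Q(z) = z^2 - z - 3*I*z - 2 + 2*I, each pole is simple, so Res(f, z₀) = P(z₀)/Q'(z₀) with Q'(z) = 2*z - 1 - 3*I.
  Res(f, 1 + I) = P(1 + I)/Q'(1 + I) = (-3*I)/(1 - I) = 3/2 - 3*I/2
  Res(f, 2*I) = P(2*I)/Q'(2*I) = (5 - 2*I)/(-1 + I) = -7/2 - 3*I/2

Sum of residues inside C: -2 - 3*I
∮_C f(z) dz = 2πi · (-2 - 3*I) = pi*(6 - 4*I)

Final answer: pi*(6 - 4*I)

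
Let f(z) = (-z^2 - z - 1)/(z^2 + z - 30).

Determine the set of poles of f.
{-6, 5}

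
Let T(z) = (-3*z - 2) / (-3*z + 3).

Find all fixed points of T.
T(z) = z means -3*z - 2 = z*(-3*z + 3), i.e.
  -3*z^2 + 6*z + 2 = 0.
Discriminant: (6)^2 - 4*(-3)*(2) = 60, so the roots are real.
  z = (-6 ± sqrt(60))/(2*(-3))
Fixed points: {1 - sqrt(15)/3, 1 + sqrt(15)/3}

Final answer: {1 - sqrt(15)/3, 1 + sqrt(15)/3}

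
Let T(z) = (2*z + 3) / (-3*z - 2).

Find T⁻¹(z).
Set w = T(z) = (2*z + 3) / (-3*z - 2) and solve for z:
  w*(-3*z - 2) = 2*z + 3
  -2*w + z*(-3*w - 2) - 3 = 0
  z*(-3*w - 2) = 2*w + 3
  z = (-2*w - 3)/(3*w + 2)
Renaming the variable, T⁻¹(z) = (-2*z - 3)/(3*z + 2).
(Check: ad - bc = 5 ≠ 0, so T is invertible.)

Final answer: (-2*z - 3)/(3*z + 2)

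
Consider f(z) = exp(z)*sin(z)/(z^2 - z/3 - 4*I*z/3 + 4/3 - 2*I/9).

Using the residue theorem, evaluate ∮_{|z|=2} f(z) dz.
By the residue theorem, ∮_C f(z) dz = 2πi · (sum of the residues of f at the poles inside |z| = 2).

The denominator factors as (z + 2*I/3)*(z - 1/3 - 2*I), so the singularities of f are simple poles at z = -2*I/3, z = 1/3 + 2*I.
  |-2*I/3|² = 4/9 < 4 = 2², so this pole is inside the contour.
  |1/3 + 2*I|² = 37/9 > 4 = 2², so this pole is outside the contour.

With P(z) = exp(z)*sin(z) and Q(z) = z^2 - z/3 - 4*I*z/3 + 4/3 - 2*I/9, each pole is simple, so Res(f, z₀) = P(z₀)/Q'(z₀) with Q'(z) = 2*z - 1/3 - 4*I/3.
  Res(f, -2*I/3) = P(-2*I/3)/Q'(-2*I/3) = (-I*exp(-2*I/3)*sinh(2/3))/(-1/3 - 8*I/3) = (24/65 + 3*I/65)*exp(-2*I/3)*sinh(2/3)

∮_C f(z) dz = 2πi · ((24/65 + 3*I/65)*exp(-2*I/3)*sinh(2/3)) = pi*(-6/65 + 48*I/65)*exp(-2*I/3)*sinh(2/3)

Final answer: pi*(-6/65 + 48*I/65)*exp(-2*I/3)*sinh(2/3)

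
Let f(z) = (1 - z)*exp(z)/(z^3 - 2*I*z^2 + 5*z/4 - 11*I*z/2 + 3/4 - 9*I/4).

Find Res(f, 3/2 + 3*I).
(-172/1157 + 115*I/1157)*exp(3/2 + 3*I)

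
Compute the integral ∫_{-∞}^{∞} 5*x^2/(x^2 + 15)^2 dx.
sqrt(15)*pi/6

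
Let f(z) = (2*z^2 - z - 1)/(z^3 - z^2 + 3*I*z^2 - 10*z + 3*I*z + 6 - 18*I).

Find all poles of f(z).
The singularities of f are the zeros of the denominator. Factoring,
  z^3 - z^2 + 3*I*z^2 - 10*z + 3*I*z + 6 - 18*I = (z - 2 + 2*I)*(z + 3)*(z - 2 + I)
so the candidates are z = 2 - 2*I, z = -3, z = 2 - I.

Check the numerator P(z) = 2*z^2 - z - 1 at each one:
  P(2 - 2*I) = -3 - 14*I ≠ 0, so z = 2 - 2*I is a (simple) pole.
  P(-3) = 20 ≠ 0, so z = -3 is a (simple) pole.
  P(2 - I) = 3 - 7*I ≠ 0, so z = 2 - I is a (simple) pole.

Poles of f: {-3, 2 - 2*I, 2 - I}

Final answer: {-3, 2 - 2*I, 2 - I}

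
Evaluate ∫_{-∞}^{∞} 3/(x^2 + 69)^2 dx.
sqrt(69)*pi/3174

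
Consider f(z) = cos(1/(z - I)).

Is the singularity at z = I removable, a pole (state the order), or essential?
Let u = z - I. Then
  cos(1/u) = Σ_{k≥0} (-1)^k (1)^(2k)/((2k)!·u^(2k)) = 1 - 1/(2*u^2) + 1/(24*u^4) + ...
which has infinitely many negative powers of u, so cos(1/(z - I)) has an essential singularity at z = I.
So the singularity is essential.

Final answer: essential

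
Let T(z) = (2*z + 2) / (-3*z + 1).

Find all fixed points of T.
T(z) = z means 2*z + 2 = z*(-3*z + 1), i.e.
  -3*z^2 - z - 2 = 0.
Discriminant: (-1)^2 - 4*(-3)*(-2) = -23, so the roots are complex conjugates.
  z = (1 ± I*sqrt(23))/(2*(-3))
Fixed points: {-1/6 - sqrt(23)*I/6, -1/6 + sqrt(23)*I/6}

Final answer: {-1/6 - sqrt(23)*I/6, -1/6 + sqrt(23)*I/6}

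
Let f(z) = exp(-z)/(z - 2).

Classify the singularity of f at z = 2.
Write f(z) = g(z)/(z - 2) with g(z) = exp(-z).
g is entire and g(2) = exp(-2) ≠ 0, so no factor of (z - 2) cancels: the Laurent expansion of f about z = 2 starts at the power -1, i.e. lim_{z→z₀} (z - z₀) f(z) = exp(-2) is finite and nonzero.
So z = 2 is a pole of order 1.

Final answer: pole of order 1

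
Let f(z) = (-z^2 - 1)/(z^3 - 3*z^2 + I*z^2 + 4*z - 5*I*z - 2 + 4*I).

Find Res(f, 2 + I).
Write f(z) = P(z)/Q(z) with P(z) = -z^2 - 1 and Q(z) = z^3 - 3*z^2 + I*z^2 + 4*z - 5*I*z - 2 + 4*I.
The denominator factors as Q(z) = (z - 1)*(z - 2 - I)*(z + 2*I), so z = 2 + I is a simple zero of Q and P is analytic there; z = 2 + I is therefore a simple pole and
  Res(f, z₀) = P(z₀)/Q'(z₀).

Q'(z) = 3*z^2 - 6*z + 2*I*z + 4 - 5*I, so Q'(2 + I) = -1 + 5*I.
P(2 + I) = -4 - 4*I.

Res(f, 2 + I) = (-4 - 4*I)/(-1 + 5*I) = -8/13 + 12*I/13

Final answer: -8/13 + 12*I/13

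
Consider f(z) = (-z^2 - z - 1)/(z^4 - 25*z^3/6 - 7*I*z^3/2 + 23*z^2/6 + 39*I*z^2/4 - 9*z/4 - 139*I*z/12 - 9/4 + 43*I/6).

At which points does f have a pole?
{1/2 + I, 2/3 - I, 1 + 2*I, 2 + 3*I/2}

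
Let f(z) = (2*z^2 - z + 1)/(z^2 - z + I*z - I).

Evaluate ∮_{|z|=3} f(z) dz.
pi*(4 + 2*I)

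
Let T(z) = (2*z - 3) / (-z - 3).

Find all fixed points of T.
{-sqrt(37)/2 - 5/2, -5/2 + sqrt(37)/2}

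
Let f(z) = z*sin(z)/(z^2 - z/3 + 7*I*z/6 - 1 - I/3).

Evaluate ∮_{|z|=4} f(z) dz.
By the residue theorem, ∮_C f(z) dz = 2πi · (sum of the residues of f at the poles inside |z| = 4).

The denominator factors as (z - 1 + I/2)*(z + 2/3 + 2*I/3), so the singularities of f are simple poles at z = 1 - I/2, z = -2/3 - 2*I/3.
  |1 - I/2|² = 5/4 < 16 = 4², so this pole is inside the contour.
  |-2/3 - 2*I/3|² = 8/9 < 16 = 4², so this pole is inside the contour.

With P(z) = z*sin(z) and Q(z) = z^2 - z/3 + 7*I*z/6 - 1 - I/3, each pole is simple, so Res(f, z₀) = P(z₀)/Q'(z₀) with Q'(z) = 2*z - 1/3 + 7*I/6.
  Res(f, 1 - I/2) = P(1 - I/2)/Q'(1 - I/2) = ((1 - I/2)*sin(1 - I/2))/(5/3 + I/6) = (57/101 - 36*I/101)*sin(1 - I/2)
  Res(f, -2/3 - 2*I/3) = P(-2/3 - 2*I/3)/Q'(-2/3 - 2*I/3) = ((2/3 + 2*I/3)*sin(2/3 + 2*I/3))/(-5/3 - I/6) = (-44/101 - 36*I/101)*sin(2/3 + 2*I/3)

Sum of residues inside C: (-44/101 - 36*I/101)*sin(2/3 + 2*I/3) + (57/101 - 36*I/101)*sin(1 - I/2)
∮_C f(z) dz = 2πi · ((-44/101 - 36*I/101)*sin(2/3 + 2*I/3) + (57/101 - 36*I/101)*sin(1 - I/2)) = pi*(72/101 - 88*I/101)*sin(2/3 + 2*I/3) + pi*(72/101 + 114*I/101)*sin(1 - I/2)

Final answer: pi*(72/101 - 88*I/101)*sin(2/3 + 2*I/3) + pi*(72/101 + 114*I/101)*sin(1 - I/2)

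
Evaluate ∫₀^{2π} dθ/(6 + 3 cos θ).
Let J = ∫₀^{2π} dθ/(6 + 3 cos θ).
Put z = e^{iθ}: then cos θ = (z + 1/z)/2, dθ = dz/(iz), and z runs once counterclockwise around |z| = 1:
  J = ∮_{|z|=1} 1/(6 + 3*(z + 1/z)/2) · dz/(iz) = (2/i) ∮_{|z|=1} dz/(3*z^2 + 12*z + 3).
The roots of 3*z^2 + 12*z + 3 are z = (-6 ± sqrt(6^2 - 3^2))/3, with sqrt(27) = 3*sqrt(3); their product is 1, so only z₊ = -2 + sqrt(3) lies inside the unit circle (z₋ = -2 - sqrt(3) lies outside).
z₊ is a simple zero of q(z) = 3*z^2 + 12*z + 3, so Res(1/q, z₊) = 1/q'(z₊) with q'(z) = 6*z + 12; and q'(z₊) = 3*(z₊ - z₋) = 6*sqrt(3).
Therefore J = (2/i) · 2πi · 1/(6*sqrt(3)) = 2*pi/(3*sqrt(3)) = 2*sqrt(3)*pi/9

Final answer: 2*sqrt(3)*pi/9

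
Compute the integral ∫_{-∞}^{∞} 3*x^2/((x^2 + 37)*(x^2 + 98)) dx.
Let f(z) = 3*z^2/((z^2 + 37)*(z^2 + 98)). The denominator has no real zeros and deg Q - deg P = 2 ≥ 2, so the integral of f over the upper semicircle |z| = R tends to 0 as R → ∞. Closing the contour in the upper half-plane,
  ∫_{-∞}^{∞} f(x) dx = 2πi · Σ Res(f, z_k)  over the poles with Im z_k > 0.

Zeros of the denominator: z^2 + 37 = 0 gives z = ±sqrt(37)*I; z^2 + 98 = 0 gives z = ±7*sqrt(2)*I.
Upper half-plane: z = 7*sqrt(2)*I, z = sqrt(37)*I (simple).

Each pole is a simple zero of Q(z) = z^4 + 135*z^2 + 3626, so Res(f, z₀) = P(z₀)/Q'(z₀) with P(z) = 3*z^2, Q'(z) = 4*z^3 + 270*z:
  Res(f, 7*sqrt(2)*I) = (-294)/(-854*sqrt(2)*I) = -21*sqrt(2)*I/122
  Res(f, sqrt(37)*I) = (-111)/(122*sqrt(37)*I) = 3*sqrt(37)*I/122

Sum of residues: 3*I*(-7*sqrt(2) + sqrt(37))/122
∫_{-∞}^{∞} f(x) dx = 2πi · (3*I*(-7*sqrt(2) + sqrt(37))/122) = 3*pi*(-sqrt(37) + 7*sqrt(2))/61

Final answer: 3*pi*(-sqrt(37) + 7*sqrt(2))/61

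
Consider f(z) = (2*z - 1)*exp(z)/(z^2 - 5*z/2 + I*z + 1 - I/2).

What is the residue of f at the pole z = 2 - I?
2*exp(2 - I)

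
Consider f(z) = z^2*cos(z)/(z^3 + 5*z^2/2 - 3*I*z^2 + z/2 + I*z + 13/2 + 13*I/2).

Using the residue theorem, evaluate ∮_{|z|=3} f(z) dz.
By the residue theorem, ∮_C f(z) dz = 2πi · (sum of the residues of f at the poles inside |z| = 3).

The denominator factors as (z + 3/2 - I)*(z + 2 - 3*I)*(z - 1 + I), so the singularities of f are simple poles at z = -3/2 + I, z = -2 + 3*I, z = 1 - I.
  |-3/2 + I|² = 13/4 < 9 = 3², so this pole is inside the contour.
  |-2 + 3*I|² = 13 > 9 = 3², so this pole is outside the contour.
  |1 - I|² = 2 < 9 = 3², so this pole is inside the contour.

With P(z) = z^2*cos(z) and Q(z) = z^3 + 5*z^2/2 - 3*I*z^2 + z/2 + I*z + 13/2 + 13*I/2, each pole is simple, so Res(f, z₀) = P(z₀)/Q'(z₀) with Q'(z) = 3*z^2 + 5*z - 6*I*z + 1/2 + I.
  Res(f, -3/2 + I) = P(-3/2 + I)/Q'(-3/2 + I) = ((5/4 - 3*I)*cos(3/2 - I))/(11/4 + 6*I) = (-233/697 - 252*I/697)*cos(3/2 - I)
  Res(f, 1 - I) = P(1 - I)/Q'(1 - I) = (-2*I*cos(1 - I))/(-1/2 - 16*I) = (128/1025 + 4*I/1025)*cos(1 - I)

Sum of residues inside C: (-233/697 - 252*I/697)*cos(3/2 - I) + (128/1025 + 4*I/1025)*cos(1 - I)
∮_C f(z) dz = 2πi · ((-233/697 - 252*I/697)*cos(3/2 - I) + (128/1025 + 4*I/1025)*cos(1 - I)) = pi*(-8/1025 + 256*I/1025)*cos(1 - I) + pi*(504/697 - 466*I/697)*cos(3/2 - I)

Final answer: pi*(-8/1025 + 256*I/1025)*cos(1 - I) + pi*(504/697 - 466*I/697)*cos(3/2 - I)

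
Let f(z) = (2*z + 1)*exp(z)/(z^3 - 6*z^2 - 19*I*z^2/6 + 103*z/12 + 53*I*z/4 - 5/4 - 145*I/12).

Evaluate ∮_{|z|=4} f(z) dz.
pi*(-32/145 - 544*I/145)*exp(3/2 + 2*I) + pi*(-20148/5945 + 19404*I/5945)*exp(3 + 2*I/3) + pi*(148/41 + 20*I/41)*exp(3/2 + I/2)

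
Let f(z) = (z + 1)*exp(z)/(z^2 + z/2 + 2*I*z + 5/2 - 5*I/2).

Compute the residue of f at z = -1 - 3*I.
Write f(z) = P(z)/Q(z) with P(z) = (z + 1)*exp(z) and Q(z) = z^2 + z/2 + 2*I*z + 5/2 - 5*I/2.
The denominator factors as Q(z) = (z + 1 + 3*I)*(z - 1/2 - I), so z = -1 - 3*I is a simple zero of Q and P is analytic there; z = -1 - 3*I is therefore a simple pole and
  Res(f, z₀) = P(z₀)/Q'(z₀).

Q'(z) = 2*z + 1/2 + 2*I, so Q'(-1 - 3*I) = -3/2 - 4*I.
P(-1 - 3*I) = -3*I*exp(-1 - 3*I).

Res(f, -1 - 3*I) = (-3*I*exp(-1 - 3*I))/(-3/2 - 4*I) = (48/73 + 18*I/73)*exp(-1 - 3*I)

Final answer: (48/73 + 18*I/73)*exp(-1 - 3*I)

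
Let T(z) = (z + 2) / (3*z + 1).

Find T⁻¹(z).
Set w = T(z) = (z + 2) / (3*z + 1) and solve for z:
  w*(3*z + 1) = z + 2
  w + z*(3*w - 1) - 2 = 0
  z*(3*w - 1) = 2 - w
  z = (w - 2)/(1 - 3*w)
Renaming the variable, T⁻¹(z) = (z - 2)/(-3*z + 1) = (-z + 2)/(3*z - 1).
(Check: ad - bc = -5 ≠ 0, so T is invertible.)

Final answer: (-z + 2)/(3*z - 1)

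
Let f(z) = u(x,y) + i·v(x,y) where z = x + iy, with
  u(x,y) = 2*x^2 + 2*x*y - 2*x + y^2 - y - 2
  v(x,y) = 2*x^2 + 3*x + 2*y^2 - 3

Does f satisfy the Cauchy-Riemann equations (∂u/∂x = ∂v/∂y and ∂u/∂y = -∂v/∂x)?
∂u/∂x = 4*x + 2*y - 2
∂v/∂y = 4*y
∂u/∂y = 2*x + 2*y - 1
∂v/∂x = 4*x + 3
∂u/∂x ≠ ∂v/∂y and ∂u/∂y ≠ -∂v/∂x; the Cauchy-Riemann equations are not satisfied, so f is not analytic.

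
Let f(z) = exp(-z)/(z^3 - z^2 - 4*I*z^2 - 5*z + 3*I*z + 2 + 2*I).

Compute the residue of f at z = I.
Write f(z) = P(z)/Q(z) with P(z) = exp(-z) and Q(z) = z^3 - z^2 - 4*I*z^2 - 5*z + 3*I*z + 2 + 2*I.
The denominator factors as Q(z) = (z - I)*(z - 1 - I)*(z - 2*I), so z = I is a simple zero of Q and P is analytic there; z = I is therefore a simple pole and
  Res(f, z₀) = P(z₀)/Q'(z₀).

Q'(z) = 3*z^2 - 2*z - 8*I*z - 5 + 3*I, so Q'(I) = I.
P(I) = exp(-I).

Res(f, I) = (exp(-I))/(I) = -I*exp(-I)

Final answer: -I*exp(-I)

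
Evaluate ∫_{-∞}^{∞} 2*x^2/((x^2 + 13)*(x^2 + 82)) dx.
Let f(z) = 2*z^2/((z^2 + 13)*(z^2 + 82)). The denominator has no real zeros and deg Q - deg P = 2 ≥ 2, so the integral of f over the upper semicircle |z| = R tends to 0 as R → ∞. Closing the contour in the upper half-plane,
  ∫_{-∞}^{∞} f(x) dx = 2πi · Σ Res(f, z_k)  over the poles with Im z_k > 0.

Zeros of the denominator: z^2 + 13 = 0 gives z = ±sqrt(13)*I; z^2 + 82 = 0 gives z = ±sqrt(82)*I.
Upper half-plane: z = sqrt(13)*I, z = sqrt(82)*I (simple).

Each pole is a simple zero of Q(z) = z^4 + 95*z^2 + 1066, so Res(f, z₀) = P(z₀)/Q'(z₀) with P(z) = 2*z^2, Q'(z) = 4*z^3 + 190*z:
  Res(f, sqrt(13)*I) = (-26)/(138*sqrt(13)*I) = sqrt(13)*I/69
  Res(f, sqrt(82)*I) = (-164)/(-138*sqrt(82)*I) = -sqrt(82)*I/69

Sum of residues: I*(-sqrt(82) + sqrt(13))/69
∫_{-∞}^{∞} f(x) dx = 2πi · (I*(-sqrt(82) + sqrt(13))/69) = 2*pi*(-sqrt(13) + sqrt(82))/69

Final answer: 2*pi*(-sqrt(13) + sqrt(82))/69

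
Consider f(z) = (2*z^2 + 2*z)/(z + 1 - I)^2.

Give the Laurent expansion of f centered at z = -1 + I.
Put w = z - (-1 + I), i.e. z = w - 1 + I. The denominator is w^2, so it suffices to rewrite the numerator in powers of w.

P(z) = 2*z^2 + 2*z
P(w - 1 + I) = -2 - 2*I + (-2 + 4*I)*w + 2*w^2

Dividing each term by w^2:
  f = (-2 - 2*I)/w^2 + (-2 + 4*I)/w + 2

Substituting back w = z + 1 - I:
  f(z) = (-2 - 2*I)/(z + 1 - I)^2 + (-2 + 4*I)/(z + 1 - I) + 2

The series is finite because the numerator is a polynomial; the negative powers form the principal part, and the coefficient of 1/(z + 1 - I) gives Res(f, -1 + I) = -2 + 4*I.

Final answer: (-2 - 2*I)/(z + 1 - I)^2 + (-2 + 4*I)/(z + 1 - I) + 2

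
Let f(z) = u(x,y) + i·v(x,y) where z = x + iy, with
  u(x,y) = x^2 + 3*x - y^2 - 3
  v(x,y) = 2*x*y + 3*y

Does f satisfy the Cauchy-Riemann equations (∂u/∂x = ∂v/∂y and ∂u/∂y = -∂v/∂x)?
∂u/∂x = 2*x + 3
∂v/∂y = 2*x + 3
∂u/∂y = -2*y
∂v/∂x = 2*y
∂u/∂x = ∂v/∂y and ∂u/∂y = -∂v/∂x hold identically; f is analytic.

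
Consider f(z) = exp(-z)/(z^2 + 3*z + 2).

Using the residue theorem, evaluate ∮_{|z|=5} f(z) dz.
-2*I*pi*exp(2) + 2*exp(1)*I*pi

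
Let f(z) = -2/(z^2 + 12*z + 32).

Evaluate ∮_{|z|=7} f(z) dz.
-I*pi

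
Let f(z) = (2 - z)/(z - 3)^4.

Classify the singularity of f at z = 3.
Write f(z) = g(z)/(z - 3)^4 with g(z) = 2 - z.
g is entire and g(3) = -1 ≠ 0, so no factor of (z - 3) cancels: the Laurent expansion of f about z = 3 starts at the power -4, i.e. lim_{z→z₀} (z - z₀)^4 f(z) = -1 is finite and nonzero.
So z = 3 is a pole of order 4.

Final answer: pole of order 4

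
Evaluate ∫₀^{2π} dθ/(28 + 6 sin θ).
Call the integral J. The integrand is 2π-periodic and we integrate over a full period, so shifting θ does not change the value (θ → θ + π/2 turns sin θ into cos θ). Hence
  J = ∫₀^{2π} dθ/(28 + 6 cos θ).
Put z = e^{iθ}: then cos θ = (z + 1/z)/2, dθ = dz/(iz), and z runs once counterclockwise around |z| = 1:
  J = ∮_{|z|=1} 1/(28 + 6*(z + 1/z)/2) · dz/(iz) = (2/i) ∮_{|z|=1} dz/(6*z^2 + 56*z + 6).
The roots of 6*z^2 + 56*z + 6 are z = (-28 ± sqrt(28^2 - 6^2))/6, with sqrt(748) = 2*sqrt(187); their product is 1, so only z₊ = -14/3 + sqrt(187)/3 lies inside the unit circle (z₋ = -14/3 - sqrt(187)/3 lies outside).
z₊ is a simple zero of q(z) = 6*z^2 + 56*z + 6, so Res(1/q, z₊) = 1/q'(z₊) with q'(z) = 12*z + 56; and q'(z₊) = 6*(z₊ - z₋) = 4*sqrt(187).
Therefore J = (2/i) · 2πi · 1/(4*sqrt(187)) = 2*pi/(2*sqrt(187)) = sqrt(187)*pi/187

Final answer: sqrt(187)*pi/187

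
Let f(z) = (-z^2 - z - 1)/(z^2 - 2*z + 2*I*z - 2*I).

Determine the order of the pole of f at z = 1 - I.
Factor the denominator:
  z^2 - 2*z + 2*I*z - 2*I = (z - 1 + I)^2

The numerator P(z) = -z^2 - z - 1 has P(1 - I) = -2 + 3*I ≠ 0, so no factor of (z - 1 + I) cancels.
Near z = 1 - I we can therefore write f(z) = g(z)/(z - 1 + I)^2 with g analytic at 1 - I and g(1 - I) ≠ 0 (g is just the numerator).

Hence z = 1 - I is a pole of order 2.

Final answer: 2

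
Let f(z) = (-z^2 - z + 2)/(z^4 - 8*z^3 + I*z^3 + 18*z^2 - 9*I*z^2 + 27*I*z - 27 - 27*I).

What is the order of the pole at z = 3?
Factor the denominator:
  z^4 - 8*z^3 + I*z^3 + 18*z^2 - 9*I*z^2 + 27*I*z - 27 - 27*I = (z - 3)^3*(z + 1 + I)

The numerator P(z) = -z^2 - z + 2 has P(3) = -10 ≠ 0, so no factor of (z - 3) cancels.
Near z = 3 we can therefore write f(z) = g(z)/(z - 3)^3 with g analytic at 3 and g(3) ≠ 0 (g is the numerator divided by the remaining denominator factors).

Hence z = 3 is a pole of order 3.

Final answer: 3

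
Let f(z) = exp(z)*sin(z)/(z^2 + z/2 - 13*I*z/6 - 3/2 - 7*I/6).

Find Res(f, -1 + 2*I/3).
Write f(z) = P(z)/Q(z) with P(z) = exp(z)*sin(z) and Q(z) = z^2 + z/2 - 13*I*z/6 - 3/2 - 7*I/6.
The denominator factors as Q(z) = (z - 1/2 - 3*I/2)*(z + 1 - 2*I/3), so z = -1 + 2*I/3 is a simple zero of Q and P is analytic there; z = -1 + 2*I/3 is therefore a simple pole and
  Res(f, z₀) = P(z₀)/Q'(z₀).

Q'(z) = 2*z + 1/2 - 13*I/6, so Q'(-1 + 2*I/3) = -3/2 - 5*I/6.
P(-1 + 2*I/3) = -exp(-1 + 2*I/3)*sin(1 - 2*I/3).

Res(f, -1 + 2*I/3) = (-exp(-1 + 2*I/3)*sin(1 - 2*I/3))/(-3/2 - 5*I/6) = (27/53 - 15*I/53)*exp(-1 + 2*I/3)*sin(1 - 2*I/3)

Final answer: (27/53 - 15*I/53)*exp(-1 + 2*I/3)*sin(1 - 2*I/3)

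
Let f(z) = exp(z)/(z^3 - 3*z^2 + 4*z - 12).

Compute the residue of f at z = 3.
Write f(z) = P(z)/Q(z) with P(z) = exp(z) and Q(z) = z^3 - 3*z^2 + 4*z - 12.
The denominator factors as Q(z) = (z + 2*I)*(z - 3)*(z - 2*I), so z = 3 is a simple zero of Q and P is analytic there; z = 3 is therefore a simple pole and
  Res(f, z₀) = P(z₀)/Q'(z₀).

Q'(z) = 3*z^2 - 6*z + 4, so Q'(3) = 13.
P(3) = exp(3).

Res(f, 3) = (exp(3))/(13) = exp(3)/13

Final answer: exp(3)/13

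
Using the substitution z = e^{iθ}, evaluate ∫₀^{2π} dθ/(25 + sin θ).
Call the integral J. The integrand is 2π-periodic and we integrate over a full period, so shifting θ does not change the value (θ → θ + π/2 turns sin θ into cos θ). Hence
  J = ∫₀^{2π} dθ/(25 + cos θ).
Put z = e^{iθ}: then cos θ = (z + 1/z)/2, dθ = dz/(iz), and z runs once counterclockwise around |z| = 1:
  J = ∮_{|z|=1} 1/(25 + (z + 1/z)/2) · dz/(iz) = (2/i) ∮_{|z|=1} dz/(z^2 + 50*z + 1).
The roots of z^2 + 50*z + 1 are z = (-25 ± sqrt(25^2 - 1^2)), with sqrt(624) = 4*sqrt(39); their product is 1, so only z₊ = -25 + 4*sqrt(39) lies inside the unit circle (z₋ = -25 - 4*sqrt(39) lies outside).
z₊ is a simple zero of q(z) = z^2 + 50*z + 1, so Res(1/q, z₊) = 1/q'(z₊) with q'(z) = 2*z + 50; and q'(z₊) = (z₊ - z₋) = 8*sqrt(39).
Therefore J = (2/i) · 2πi · 1/(8*sqrt(39)) = 2*pi/(4*sqrt(39)) = sqrt(39)*pi/78

Final answer: sqrt(39)*pi/78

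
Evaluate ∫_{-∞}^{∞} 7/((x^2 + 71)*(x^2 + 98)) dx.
Let f(z) = 7/((z^2 + 71)*(z^2 + 98)). The denominator has no real zeros and deg Q - deg P = 4 ≥ 2, so the integral of f over the upper semicircle |z| = R tends to 0 as R → ∞. Closing the contour in the upper half-plane,
  ∫_{-∞}^{∞} f(x) dx = 2πi · Σ Res(f, z_k)  over the poles with Im z_k > 0.

Zeros of the denominator: z^2 + 71 = 0 gives z = ±sqrt(71)*I; z^2 + 98 = 0 gives z = ±7*sqrt(2)*I.
Upper half-plane: z = 7*sqrt(2)*I, z = sqrt(71)*I (simple).

Each pole is a simple zero of Q(z) = z^4 + 169*z^2 + 6958, so Res(f, z₀) = P(z₀)/Q'(z₀) with P(z) = 7, Q'(z) = 4*z^3 + 338*z:
  Res(f, 7*sqrt(2)*I) = (7)/(-378*sqrt(2)*I) = sqrt(2)*I/108
  Res(f, sqrt(71)*I) = (7)/(54*sqrt(71)*I) = -7*sqrt(71)*I/3834

Sum of residues: I*(-14*sqrt(71) + 71*sqrt(2))/7668
∫_{-∞}^{∞} f(x) dx = 2πi · (I*(-14*sqrt(71) + 71*sqrt(2))/7668) = pi*(-71*sqrt(2) + 14*sqrt(71))/3834

Final answer: pi*(-71*sqrt(2) + 14*sqrt(71))/3834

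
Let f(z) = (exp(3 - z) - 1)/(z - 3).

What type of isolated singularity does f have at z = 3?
Let u = z - 3. The exponent is 3 - z = -u, so
  f = (e^(-u) - 1)/u = ((-u) + (-u)^2/2 + (-u)^3/6 + ...)/u = -1 + (1/2)*u + (-1/6)*u^2 + ...
The Laurent expansion about u = 0 has no negative powers; equivalently lim_{z→3} f(z) = -1 exists and is finite.
So the singularity is removable.

Final answer: removable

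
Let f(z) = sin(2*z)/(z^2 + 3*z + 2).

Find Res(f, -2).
Write f(z) = P(z)/Q(z) with P(z) = sin(2*z) and Q(z) = z^2 + 3*z + 2.
The denominator factors as Q(z) = (z + 1)*(z + 2), so z = -2 is a simple zero of Q and P is analytic there; z = -2 is therefore a simple pole and
  Res(f, z₀) = P(z₀)/Q'(z₀).

Q'(z) = 2*z + 3, so Q'(-2) = -1.
P(-2) = -sin(4).

Res(f, -2) = (-sin(4))/(-1) = sin(4)

Final answer: sin(4)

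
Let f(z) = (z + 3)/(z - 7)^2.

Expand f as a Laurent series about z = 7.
Put w = z - (7), i.e. z = w + 7. The denominator is w^2, so it suffices to rewrite the numerator in powers of w.

P(z) = z + 3
P(w + 7) = 10 + w

Dividing each term by w^2:
  f = 10/w^2 + 1/w

Substituting back w = z - 7:
  f(z) = 10/(z - 7)^2 + 1/(z - 7)

The series is finite because the numerator is a polynomial; the negative powers form the principal part, and the coefficient of 1/(z - 7) gives Res(f, 7) = 1.

Final answer: 10/(z - 7)^2 + 1/(z - 7)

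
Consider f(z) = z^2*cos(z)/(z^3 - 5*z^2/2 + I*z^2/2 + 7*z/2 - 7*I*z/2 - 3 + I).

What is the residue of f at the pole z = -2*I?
Write f(z) = P(z)/Q(z) with P(z) = z^2*cos(z) and Q(z) = z^3 - 5*z^2/2 + I*z^2/2 + 7*z/2 - 7*I*z/2 - 3 + I.
The denominator factors as Q(z) = (z + 2*I)*(z - 1/2 - I/2)*(z - 2 - I), so z = -2*I is a simple zero of Q and P is analytic there; z = -2*I is therefore a simple pole and
  Res(f, z₀) = P(z₀)/Q'(z₀).

Q'(z) = 3*z^2 - 5*z + I*z + 7/2 - 7*I/2, so Q'(-2*I) = -13/2 + 13*I/2.
P(-2*I) = -4*cosh(2).

Res(f, -2*I) = (-4*cosh(2))/(-13/2 + 13*I/2) = (4/13 + 4*I/13)*cosh(2)

Final answer: (4/13 + 4*I/13)*cosh(2)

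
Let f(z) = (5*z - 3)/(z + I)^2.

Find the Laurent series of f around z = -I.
Put w = z - (-I), i.e. z = w - I. The denominator is w^2, so it suffices to rewrite the numerator in powers of w.

P(z) = 5*z - 3
P(w - I) = -3 - 5*I + 5*w

Dividing each term by w^2:
  f = (-3 - 5*I)/w^2 + 5/w

Substituting back w = z + I:
  f(z) = (-3 - 5*I)/(z + I)^2 + 5/(z + I)

The series is finite because the numerator is a polynomial; the negative powers form the principal part, and the coefficient of 1/(z + I) gives Res(f, -I) = 5.

Final answer: (-3 - 5*I)/(z + I)^2 + 5/(z + I)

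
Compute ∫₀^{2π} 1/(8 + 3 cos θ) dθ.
Let J = ∫₀^{2π} dθ/(8 + 3 cos θ).
Put z = e^{iθ}: then cos θ = (z + 1/z)/2, dθ = dz/(iz), and z runs once counterclockwise around |z| = 1:
  J = ∮_{|z|=1} 1/(8 + 3*(z + 1/z)/2) · dz/(iz) = (2/i) ∮_{|z|=1} dz/(3*z^2 + 16*z + 3).
The roots of 3*z^2 + 16*z + 3 are z = (-8 ± sqrt(8^2 - 3^2))/3, with sqrt(55) = sqrt(55); their product is 1, so only z₊ = -8/3 + sqrt(55)/3 lies inside the unit circle (z₋ = -8/3 - sqrt(55)/3 lies outside).
z₊ is a simple zero of q(z) = 3*z^2 + 16*z + 3, so Res(1/q, z₊) = 1/q'(z₊) with q'(z) = 6*z + 16; and q'(z₊) = 3*(z₊ - z₋) = 2*sqrt(55).
Therefore J = (2/i) · 2πi · 1/(2*sqrt(55)) = 2*pi/(sqrt(55)) = 2*sqrt(55)*pi/55

Final answer: 2*sqrt(55)*pi/55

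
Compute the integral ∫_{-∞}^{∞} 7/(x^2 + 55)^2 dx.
Let f(z) = 7/(z^2 + 55)^2. The denominator has no real zeros and deg Q - deg P = 4 ≥ 2, so the integral of f over the upper semicircle |z| = R tends to 0 as R → ∞. Closing the contour in the upper half-plane,
  ∫_{-∞}^{∞} f(x) dx = 2πi · Σ Res(f, z_k)  over the poles with Im z_k > 0.

Zeros of the denominator: z^2 + 55 = 0 gives z = ±sqrt(55)*I.
Upper half-plane: z = sqrt(55)*I (a pole of order 2).

Write f(z) = g(z)/(z - sqrt(55)*I)^2 with g(z) = 7/(z + sqrt(55)*I)^2. For a double pole, Res(f, z₀) = g'(z₀):
  g'(z) = -14/(z + sqrt(55)*I)^3
  Res(f, sqrt(55)*I) = g'(sqrt(55)*I) = -7*sqrt(55)*I/12100

∫_{-∞}^{∞} f(x) dx = 2πi · (-7*sqrt(55)*I/12100) = 7*sqrt(55)*pi/6050

Final answer: 7*sqrt(55)*pi/6050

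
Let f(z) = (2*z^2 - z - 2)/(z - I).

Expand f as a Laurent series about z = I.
Put w = z - (I), i.e. z = w + I. The denominator is w, so it suffices to rewrite the numerator in powers of w.

P(z) = 2*z^2 - z - 2
P(w + I) = -4 - I + (-1 + 4*I)*w + 2*w^2

Dividing each term by w:
  f = (-4 - I)/w - 1 + 4*I + 2*w

Substituting back w = z - I:
  f(z) = (-4 - I)/(z - I) - 1 + 4*I + 2*(z - I)

The series is finite because the numerator is a polynomial; the negative powers form the principal part, and the coefficient of 1/(z - I) gives Res(f, I) = -4 - I.

Final answer: (-4 - I)/(z - I) - 1 + 4*I + 2*(z - I)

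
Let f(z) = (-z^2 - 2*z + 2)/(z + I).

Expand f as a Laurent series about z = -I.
Put w = z - (-I), i.e. z = w - I. The denominator is w, so it suffices to rewrite the numerator in powers of w.

P(z) = -z^2 - 2*z + 2
P(w - I) = 3 + 2*I + (-2 + 2*I)*w - w^2

Dividing each term by w:
  f = (3 + 2*I)/w - 2 + 2*I - w

Substituting back w = z + I:
  f(z) = (3 + 2*I)/(z + I) - 2 + 2*I - (z + I)

The series is finite because the numerator is a polynomial; the negative powers form the principal part, and the coefficient of 1/(z + I) gives Res(f, -I) = 3 + 2*I.

Final answer: (3 + 2*I)/(z + I) - 2 + 2*I - (z + I)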